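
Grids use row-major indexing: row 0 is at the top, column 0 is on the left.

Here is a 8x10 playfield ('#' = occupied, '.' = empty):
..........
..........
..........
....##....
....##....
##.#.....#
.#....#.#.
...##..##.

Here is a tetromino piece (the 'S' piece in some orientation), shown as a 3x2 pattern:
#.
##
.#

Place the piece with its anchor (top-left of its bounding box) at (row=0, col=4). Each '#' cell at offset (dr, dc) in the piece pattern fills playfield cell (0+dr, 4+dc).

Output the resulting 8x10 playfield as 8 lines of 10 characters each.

Fill (0+0,4+0) = (0,4)
Fill (0+1,4+0) = (1,4)
Fill (0+1,4+1) = (1,5)
Fill (0+2,4+1) = (2,5)

Answer: ....#.....
....##....
.....#....
....##....
....##....
##.#.....#
.#....#.#.
...##..##.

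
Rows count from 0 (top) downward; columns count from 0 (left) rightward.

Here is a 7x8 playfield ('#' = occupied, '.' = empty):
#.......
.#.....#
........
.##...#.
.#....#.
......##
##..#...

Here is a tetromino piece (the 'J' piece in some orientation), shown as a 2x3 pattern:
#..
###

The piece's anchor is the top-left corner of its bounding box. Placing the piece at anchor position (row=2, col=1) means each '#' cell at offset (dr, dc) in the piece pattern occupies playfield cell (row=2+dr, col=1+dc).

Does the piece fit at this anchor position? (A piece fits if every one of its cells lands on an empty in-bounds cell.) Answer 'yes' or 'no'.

Answer: no

Derivation:
Check each piece cell at anchor (2, 1):
  offset (0,0) -> (2,1): empty -> OK
  offset (1,0) -> (3,1): occupied ('#') -> FAIL
  offset (1,1) -> (3,2): occupied ('#') -> FAIL
  offset (1,2) -> (3,3): empty -> OK
All cells valid: no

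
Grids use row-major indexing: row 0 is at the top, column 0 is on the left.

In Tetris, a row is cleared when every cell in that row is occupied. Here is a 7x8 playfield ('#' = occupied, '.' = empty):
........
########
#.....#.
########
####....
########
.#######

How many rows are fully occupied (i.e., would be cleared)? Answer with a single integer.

Check each row:
  row 0: 8 empty cells -> not full
  row 1: 0 empty cells -> FULL (clear)
  row 2: 6 empty cells -> not full
  row 3: 0 empty cells -> FULL (clear)
  row 4: 4 empty cells -> not full
  row 5: 0 empty cells -> FULL (clear)
  row 6: 1 empty cell -> not full
Total rows cleared: 3

Answer: 3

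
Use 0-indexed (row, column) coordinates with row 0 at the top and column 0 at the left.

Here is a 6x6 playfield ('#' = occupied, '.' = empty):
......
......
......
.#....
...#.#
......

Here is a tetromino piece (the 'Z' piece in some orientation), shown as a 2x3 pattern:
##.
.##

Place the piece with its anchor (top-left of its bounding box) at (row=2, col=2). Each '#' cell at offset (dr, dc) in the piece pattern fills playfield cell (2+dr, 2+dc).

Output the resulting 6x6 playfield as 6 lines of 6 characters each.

Answer: ......
......
..##..
.#.##.
...#.#
......

Derivation:
Fill (2+0,2+0) = (2,2)
Fill (2+0,2+1) = (2,3)
Fill (2+1,2+1) = (3,3)
Fill (2+1,2+2) = (3,4)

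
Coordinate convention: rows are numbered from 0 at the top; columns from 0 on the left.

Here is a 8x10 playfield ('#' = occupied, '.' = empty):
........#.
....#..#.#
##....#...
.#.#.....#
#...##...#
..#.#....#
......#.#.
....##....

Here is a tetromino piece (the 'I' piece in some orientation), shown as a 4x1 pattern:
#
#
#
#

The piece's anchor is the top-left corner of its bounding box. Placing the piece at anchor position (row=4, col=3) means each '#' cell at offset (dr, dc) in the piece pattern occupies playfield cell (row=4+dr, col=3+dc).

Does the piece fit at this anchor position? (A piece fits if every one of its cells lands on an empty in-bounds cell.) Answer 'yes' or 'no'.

Answer: yes

Derivation:
Check each piece cell at anchor (4, 3):
  offset (0,0) -> (4,3): empty -> OK
  offset (1,0) -> (5,3): empty -> OK
  offset (2,0) -> (6,3): empty -> OK
  offset (3,0) -> (7,3): empty -> OK
All cells valid: yes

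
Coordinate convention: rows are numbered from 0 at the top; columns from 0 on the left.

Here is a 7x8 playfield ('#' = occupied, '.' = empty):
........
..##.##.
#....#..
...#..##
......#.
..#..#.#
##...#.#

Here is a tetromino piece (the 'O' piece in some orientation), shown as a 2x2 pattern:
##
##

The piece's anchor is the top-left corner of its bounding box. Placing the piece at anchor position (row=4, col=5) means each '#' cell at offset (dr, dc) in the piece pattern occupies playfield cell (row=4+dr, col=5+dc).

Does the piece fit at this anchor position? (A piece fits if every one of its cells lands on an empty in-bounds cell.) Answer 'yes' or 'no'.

Answer: no

Derivation:
Check each piece cell at anchor (4, 5):
  offset (0,0) -> (4,5): empty -> OK
  offset (0,1) -> (4,6): occupied ('#') -> FAIL
  offset (1,0) -> (5,5): occupied ('#') -> FAIL
  offset (1,1) -> (5,6): empty -> OK
All cells valid: no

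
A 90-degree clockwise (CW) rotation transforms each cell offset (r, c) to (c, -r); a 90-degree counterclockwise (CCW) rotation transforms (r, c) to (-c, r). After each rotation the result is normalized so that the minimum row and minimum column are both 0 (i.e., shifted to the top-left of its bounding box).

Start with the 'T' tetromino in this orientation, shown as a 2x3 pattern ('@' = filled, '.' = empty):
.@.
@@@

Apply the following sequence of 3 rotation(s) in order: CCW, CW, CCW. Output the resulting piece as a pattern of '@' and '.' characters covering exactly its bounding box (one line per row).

Start:
.@.
@@@
After rotation 1 (CCW):
.@
@@
.@
After rotation 2 (CW):
.@.
@@@
After rotation 3 (CCW):
.@
@@
.@

Answer: .@
@@
.@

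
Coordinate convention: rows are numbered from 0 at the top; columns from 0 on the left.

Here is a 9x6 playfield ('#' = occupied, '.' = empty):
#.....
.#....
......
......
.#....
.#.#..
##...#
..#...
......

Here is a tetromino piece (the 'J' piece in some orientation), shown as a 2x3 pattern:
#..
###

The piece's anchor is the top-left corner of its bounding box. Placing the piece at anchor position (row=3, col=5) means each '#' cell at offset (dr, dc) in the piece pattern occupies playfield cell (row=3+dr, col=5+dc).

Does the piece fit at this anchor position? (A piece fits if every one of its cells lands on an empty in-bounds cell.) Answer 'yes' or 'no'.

Check each piece cell at anchor (3, 5):
  offset (0,0) -> (3,5): empty -> OK
  offset (1,0) -> (4,5): empty -> OK
  offset (1,1) -> (4,6): out of bounds -> FAIL
  offset (1,2) -> (4,7): out of bounds -> FAIL
All cells valid: no

Answer: no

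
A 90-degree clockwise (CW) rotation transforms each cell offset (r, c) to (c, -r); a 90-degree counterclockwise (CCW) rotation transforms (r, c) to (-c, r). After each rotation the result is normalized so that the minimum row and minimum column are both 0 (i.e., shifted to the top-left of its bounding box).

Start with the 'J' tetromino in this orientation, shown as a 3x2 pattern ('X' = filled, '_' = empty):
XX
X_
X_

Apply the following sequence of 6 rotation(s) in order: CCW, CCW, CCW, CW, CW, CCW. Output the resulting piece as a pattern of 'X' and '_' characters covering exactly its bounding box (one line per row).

Start:
XX
X_
X_
After rotation 1 (CCW):
X__
XXX
After rotation 2 (CCW):
_X
_X
XX
After rotation 3 (CCW):
XXX
__X
After rotation 4 (CW):
_X
_X
XX
After rotation 5 (CW):
X__
XXX
After rotation 6 (CCW):
_X
_X
XX

Answer: _X
_X
XX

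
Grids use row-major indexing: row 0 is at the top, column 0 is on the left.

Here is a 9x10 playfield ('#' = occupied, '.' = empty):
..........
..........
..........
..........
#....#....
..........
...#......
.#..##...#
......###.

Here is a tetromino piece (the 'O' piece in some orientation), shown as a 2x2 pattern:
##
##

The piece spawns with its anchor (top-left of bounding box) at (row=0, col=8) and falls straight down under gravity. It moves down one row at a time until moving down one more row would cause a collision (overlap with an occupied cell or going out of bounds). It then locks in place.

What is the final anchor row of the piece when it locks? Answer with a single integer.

Spawn at (row=0, col=8). Try each row:
  row 0: fits
  row 1: fits
  row 2: fits
  row 3: fits
  row 4: fits
  row 5: fits
  row 6: blocked -> lock at row 5

Answer: 5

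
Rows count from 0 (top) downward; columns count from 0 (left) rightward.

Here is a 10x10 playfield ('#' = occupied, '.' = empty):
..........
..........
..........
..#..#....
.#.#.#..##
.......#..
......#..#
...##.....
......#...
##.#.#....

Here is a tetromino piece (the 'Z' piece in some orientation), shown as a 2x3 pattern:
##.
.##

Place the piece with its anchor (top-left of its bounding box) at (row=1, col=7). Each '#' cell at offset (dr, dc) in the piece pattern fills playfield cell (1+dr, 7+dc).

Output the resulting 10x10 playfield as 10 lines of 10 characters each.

Fill (1+0,7+0) = (1,7)
Fill (1+0,7+1) = (1,8)
Fill (1+1,7+1) = (2,8)
Fill (1+1,7+2) = (2,9)

Answer: ..........
.......##.
........##
..#..#....
.#.#.#..##
.......#..
......#..#
...##.....
......#...
##.#.#....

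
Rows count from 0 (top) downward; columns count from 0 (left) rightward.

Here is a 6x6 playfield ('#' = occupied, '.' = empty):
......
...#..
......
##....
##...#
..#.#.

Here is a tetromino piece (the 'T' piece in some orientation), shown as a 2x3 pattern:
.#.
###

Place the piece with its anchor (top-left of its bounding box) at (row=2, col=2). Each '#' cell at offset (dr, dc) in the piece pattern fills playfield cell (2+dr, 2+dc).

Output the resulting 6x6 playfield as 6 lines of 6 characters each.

Fill (2+0,2+1) = (2,3)
Fill (2+1,2+0) = (3,2)
Fill (2+1,2+1) = (3,3)
Fill (2+1,2+2) = (3,4)

Answer: ......
...#..
...#..
#####.
##...#
..#.#.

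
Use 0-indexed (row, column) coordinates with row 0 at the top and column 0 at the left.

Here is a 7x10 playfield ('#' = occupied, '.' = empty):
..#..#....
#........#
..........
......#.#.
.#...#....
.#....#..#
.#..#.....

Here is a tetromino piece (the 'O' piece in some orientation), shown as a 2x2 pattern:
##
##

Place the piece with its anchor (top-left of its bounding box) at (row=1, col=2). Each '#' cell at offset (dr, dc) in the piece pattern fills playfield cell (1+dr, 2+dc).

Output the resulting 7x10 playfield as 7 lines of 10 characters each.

Answer: ..#..#....
#.##.....#
..##......
......#.#.
.#...#....
.#....#..#
.#..#.....

Derivation:
Fill (1+0,2+0) = (1,2)
Fill (1+0,2+1) = (1,3)
Fill (1+1,2+0) = (2,2)
Fill (1+1,2+1) = (2,3)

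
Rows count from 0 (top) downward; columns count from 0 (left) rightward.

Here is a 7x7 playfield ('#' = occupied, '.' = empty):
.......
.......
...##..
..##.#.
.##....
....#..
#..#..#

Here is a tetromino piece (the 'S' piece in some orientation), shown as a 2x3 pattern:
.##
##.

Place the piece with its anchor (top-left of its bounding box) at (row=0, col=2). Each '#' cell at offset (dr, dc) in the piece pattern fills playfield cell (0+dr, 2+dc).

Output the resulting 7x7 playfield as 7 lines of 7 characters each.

Fill (0+0,2+1) = (0,3)
Fill (0+0,2+2) = (0,4)
Fill (0+1,2+0) = (1,2)
Fill (0+1,2+1) = (1,3)

Answer: ...##..
..##...
...##..
..##.#.
.##....
....#..
#..#..#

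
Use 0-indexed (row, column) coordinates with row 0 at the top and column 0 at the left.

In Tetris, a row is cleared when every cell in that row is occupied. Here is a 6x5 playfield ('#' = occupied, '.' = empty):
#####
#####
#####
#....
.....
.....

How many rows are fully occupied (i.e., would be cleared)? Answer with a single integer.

Check each row:
  row 0: 0 empty cells -> FULL (clear)
  row 1: 0 empty cells -> FULL (clear)
  row 2: 0 empty cells -> FULL (clear)
  row 3: 4 empty cells -> not full
  row 4: 5 empty cells -> not full
  row 5: 5 empty cells -> not full
Total rows cleared: 3

Answer: 3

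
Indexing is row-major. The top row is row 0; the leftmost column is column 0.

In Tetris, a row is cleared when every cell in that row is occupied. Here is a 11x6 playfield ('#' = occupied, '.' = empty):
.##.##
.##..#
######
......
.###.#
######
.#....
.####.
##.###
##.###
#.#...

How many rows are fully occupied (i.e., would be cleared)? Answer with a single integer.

Answer: 2

Derivation:
Check each row:
  row 0: 2 empty cells -> not full
  row 1: 3 empty cells -> not full
  row 2: 0 empty cells -> FULL (clear)
  row 3: 6 empty cells -> not full
  row 4: 2 empty cells -> not full
  row 5: 0 empty cells -> FULL (clear)
  row 6: 5 empty cells -> not full
  row 7: 2 empty cells -> not full
  row 8: 1 empty cell -> not full
  row 9: 1 empty cell -> not full
  row 10: 4 empty cells -> not full
Total rows cleared: 2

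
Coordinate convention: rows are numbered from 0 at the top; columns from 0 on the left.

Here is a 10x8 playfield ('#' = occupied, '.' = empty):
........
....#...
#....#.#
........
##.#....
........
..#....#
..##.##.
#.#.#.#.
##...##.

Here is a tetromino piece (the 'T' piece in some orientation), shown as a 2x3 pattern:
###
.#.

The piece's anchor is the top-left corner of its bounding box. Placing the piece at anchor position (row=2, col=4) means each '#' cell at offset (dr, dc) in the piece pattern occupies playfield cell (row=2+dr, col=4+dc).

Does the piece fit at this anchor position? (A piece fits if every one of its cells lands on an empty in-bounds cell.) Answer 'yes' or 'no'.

Check each piece cell at anchor (2, 4):
  offset (0,0) -> (2,4): empty -> OK
  offset (0,1) -> (2,5): occupied ('#') -> FAIL
  offset (0,2) -> (2,6): empty -> OK
  offset (1,1) -> (3,5): empty -> OK
All cells valid: no

Answer: no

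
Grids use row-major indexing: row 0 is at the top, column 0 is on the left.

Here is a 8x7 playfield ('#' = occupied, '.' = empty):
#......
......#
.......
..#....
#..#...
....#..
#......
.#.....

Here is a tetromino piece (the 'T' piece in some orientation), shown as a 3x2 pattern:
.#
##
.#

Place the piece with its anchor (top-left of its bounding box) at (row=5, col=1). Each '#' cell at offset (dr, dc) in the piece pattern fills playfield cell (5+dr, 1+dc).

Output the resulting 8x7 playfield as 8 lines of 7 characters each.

Answer: #......
......#
.......
..#....
#..#...
..#.#..
###....
.##....

Derivation:
Fill (5+0,1+1) = (5,2)
Fill (5+1,1+0) = (6,1)
Fill (5+1,1+1) = (6,2)
Fill (5+2,1+1) = (7,2)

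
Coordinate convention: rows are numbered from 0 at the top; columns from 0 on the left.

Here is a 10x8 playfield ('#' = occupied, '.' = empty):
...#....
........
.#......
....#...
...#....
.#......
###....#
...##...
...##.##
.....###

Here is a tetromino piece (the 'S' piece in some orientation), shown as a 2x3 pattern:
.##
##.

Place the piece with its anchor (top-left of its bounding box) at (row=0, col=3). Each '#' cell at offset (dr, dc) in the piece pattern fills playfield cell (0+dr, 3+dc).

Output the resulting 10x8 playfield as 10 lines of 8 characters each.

Fill (0+0,3+1) = (0,4)
Fill (0+0,3+2) = (0,5)
Fill (0+1,3+0) = (1,3)
Fill (0+1,3+1) = (1,4)

Answer: ...###..
...##...
.#......
....#...
...#....
.#......
###....#
...##...
...##.##
.....###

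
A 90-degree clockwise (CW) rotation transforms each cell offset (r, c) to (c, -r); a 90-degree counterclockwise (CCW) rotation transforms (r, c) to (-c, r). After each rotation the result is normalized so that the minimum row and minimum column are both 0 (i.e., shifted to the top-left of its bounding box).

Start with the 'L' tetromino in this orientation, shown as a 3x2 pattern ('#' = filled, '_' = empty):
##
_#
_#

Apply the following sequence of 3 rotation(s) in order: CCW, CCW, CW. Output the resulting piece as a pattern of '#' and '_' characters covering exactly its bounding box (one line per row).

Answer: ###
#__

Derivation:
Start:
##
_#
_#
After rotation 1 (CCW):
###
#__
After rotation 2 (CCW):
#_
#_
##
After rotation 3 (CW):
###
#__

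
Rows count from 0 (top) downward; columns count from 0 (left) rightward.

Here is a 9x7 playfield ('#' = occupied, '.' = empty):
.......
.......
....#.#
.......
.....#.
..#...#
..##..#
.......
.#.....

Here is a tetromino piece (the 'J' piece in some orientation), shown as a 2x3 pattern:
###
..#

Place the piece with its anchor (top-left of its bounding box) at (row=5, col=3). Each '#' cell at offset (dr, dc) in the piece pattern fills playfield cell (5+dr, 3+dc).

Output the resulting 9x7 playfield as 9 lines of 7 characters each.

Fill (5+0,3+0) = (5,3)
Fill (5+0,3+1) = (5,4)
Fill (5+0,3+2) = (5,5)
Fill (5+1,3+2) = (6,5)

Answer: .......
.......
....#.#
.......
.....#.
..#####
..##.##
.......
.#.....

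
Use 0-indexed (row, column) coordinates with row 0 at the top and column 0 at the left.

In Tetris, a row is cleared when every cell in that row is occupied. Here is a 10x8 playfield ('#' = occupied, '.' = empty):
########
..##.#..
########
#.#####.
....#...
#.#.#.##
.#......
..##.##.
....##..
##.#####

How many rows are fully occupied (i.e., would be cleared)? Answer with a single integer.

Answer: 2

Derivation:
Check each row:
  row 0: 0 empty cells -> FULL (clear)
  row 1: 5 empty cells -> not full
  row 2: 0 empty cells -> FULL (clear)
  row 3: 2 empty cells -> not full
  row 4: 7 empty cells -> not full
  row 5: 3 empty cells -> not full
  row 6: 7 empty cells -> not full
  row 7: 4 empty cells -> not full
  row 8: 6 empty cells -> not full
  row 9: 1 empty cell -> not full
Total rows cleared: 2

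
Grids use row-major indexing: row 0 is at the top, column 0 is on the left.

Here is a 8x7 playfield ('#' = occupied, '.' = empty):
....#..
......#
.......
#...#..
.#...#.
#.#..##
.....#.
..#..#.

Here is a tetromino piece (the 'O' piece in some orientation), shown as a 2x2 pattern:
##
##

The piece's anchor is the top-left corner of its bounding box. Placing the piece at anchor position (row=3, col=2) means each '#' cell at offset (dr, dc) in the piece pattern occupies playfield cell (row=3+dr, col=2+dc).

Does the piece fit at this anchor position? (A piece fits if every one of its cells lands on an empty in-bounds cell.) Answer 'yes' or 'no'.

Check each piece cell at anchor (3, 2):
  offset (0,0) -> (3,2): empty -> OK
  offset (0,1) -> (3,3): empty -> OK
  offset (1,0) -> (4,2): empty -> OK
  offset (1,1) -> (4,3): empty -> OK
All cells valid: yes

Answer: yes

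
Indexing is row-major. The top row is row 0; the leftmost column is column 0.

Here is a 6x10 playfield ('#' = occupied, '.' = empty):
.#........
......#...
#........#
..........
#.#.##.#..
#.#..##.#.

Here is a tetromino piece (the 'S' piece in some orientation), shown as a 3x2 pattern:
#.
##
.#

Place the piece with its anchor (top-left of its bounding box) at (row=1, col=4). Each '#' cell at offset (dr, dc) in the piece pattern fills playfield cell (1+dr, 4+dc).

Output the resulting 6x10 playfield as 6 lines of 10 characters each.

Fill (1+0,4+0) = (1,4)
Fill (1+1,4+0) = (2,4)
Fill (1+1,4+1) = (2,5)
Fill (1+2,4+1) = (3,5)

Answer: .#........
....#.#...
#...##...#
.....#....
#.#.##.#..
#.#..##.#.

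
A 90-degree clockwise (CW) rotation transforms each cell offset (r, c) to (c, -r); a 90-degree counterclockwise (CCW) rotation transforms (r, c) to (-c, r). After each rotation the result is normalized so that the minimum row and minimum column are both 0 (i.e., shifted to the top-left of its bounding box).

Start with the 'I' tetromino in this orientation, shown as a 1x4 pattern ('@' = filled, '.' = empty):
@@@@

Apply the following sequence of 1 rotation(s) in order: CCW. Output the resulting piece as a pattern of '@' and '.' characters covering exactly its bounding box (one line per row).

Start:
@@@@
After rotation 1 (CCW):
@
@
@
@

Answer: @
@
@
@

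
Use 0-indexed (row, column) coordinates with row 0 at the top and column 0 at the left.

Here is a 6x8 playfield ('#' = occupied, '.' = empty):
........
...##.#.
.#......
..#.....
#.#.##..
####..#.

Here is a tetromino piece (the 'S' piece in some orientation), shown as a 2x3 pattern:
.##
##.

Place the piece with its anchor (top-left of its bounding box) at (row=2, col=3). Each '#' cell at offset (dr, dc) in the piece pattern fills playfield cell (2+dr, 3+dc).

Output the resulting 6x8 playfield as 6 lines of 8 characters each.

Answer: ........
...##.#.
.#..##..
..###...
#.#.##..
####..#.

Derivation:
Fill (2+0,3+1) = (2,4)
Fill (2+0,3+2) = (2,5)
Fill (2+1,3+0) = (3,3)
Fill (2+1,3+1) = (3,4)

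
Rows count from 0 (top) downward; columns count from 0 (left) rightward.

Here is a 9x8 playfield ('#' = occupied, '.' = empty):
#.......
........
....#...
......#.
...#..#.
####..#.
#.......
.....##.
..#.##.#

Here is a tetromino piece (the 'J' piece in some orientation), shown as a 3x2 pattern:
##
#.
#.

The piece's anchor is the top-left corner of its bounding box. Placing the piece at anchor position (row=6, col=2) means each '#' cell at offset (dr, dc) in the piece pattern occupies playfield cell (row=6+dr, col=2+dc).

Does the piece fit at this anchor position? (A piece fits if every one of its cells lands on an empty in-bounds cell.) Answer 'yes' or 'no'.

Answer: no

Derivation:
Check each piece cell at anchor (6, 2):
  offset (0,0) -> (6,2): empty -> OK
  offset (0,1) -> (6,3): empty -> OK
  offset (1,0) -> (7,2): empty -> OK
  offset (2,0) -> (8,2): occupied ('#') -> FAIL
All cells valid: no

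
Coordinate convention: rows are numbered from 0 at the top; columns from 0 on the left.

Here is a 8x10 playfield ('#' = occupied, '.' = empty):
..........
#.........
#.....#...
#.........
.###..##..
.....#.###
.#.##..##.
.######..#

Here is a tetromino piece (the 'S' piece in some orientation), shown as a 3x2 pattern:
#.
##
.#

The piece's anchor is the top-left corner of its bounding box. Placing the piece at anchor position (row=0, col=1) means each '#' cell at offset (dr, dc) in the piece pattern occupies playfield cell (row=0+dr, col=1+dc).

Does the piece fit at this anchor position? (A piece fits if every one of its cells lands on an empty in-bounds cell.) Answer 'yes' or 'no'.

Check each piece cell at anchor (0, 1):
  offset (0,0) -> (0,1): empty -> OK
  offset (1,0) -> (1,1): empty -> OK
  offset (1,1) -> (1,2): empty -> OK
  offset (2,1) -> (2,2): empty -> OK
All cells valid: yes

Answer: yes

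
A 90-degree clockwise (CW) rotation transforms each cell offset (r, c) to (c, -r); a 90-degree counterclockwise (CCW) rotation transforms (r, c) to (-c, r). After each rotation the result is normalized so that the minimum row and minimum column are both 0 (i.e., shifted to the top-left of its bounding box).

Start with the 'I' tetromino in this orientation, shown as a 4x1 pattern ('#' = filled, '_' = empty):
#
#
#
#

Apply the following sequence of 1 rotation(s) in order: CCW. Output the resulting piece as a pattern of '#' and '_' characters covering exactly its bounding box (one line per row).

Start:
#
#
#
#
After rotation 1 (CCW):
####

Answer: ####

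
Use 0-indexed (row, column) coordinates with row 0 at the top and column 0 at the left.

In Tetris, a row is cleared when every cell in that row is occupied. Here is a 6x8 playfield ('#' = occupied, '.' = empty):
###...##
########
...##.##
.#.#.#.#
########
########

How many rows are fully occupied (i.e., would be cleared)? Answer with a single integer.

Check each row:
  row 0: 3 empty cells -> not full
  row 1: 0 empty cells -> FULL (clear)
  row 2: 4 empty cells -> not full
  row 3: 4 empty cells -> not full
  row 4: 0 empty cells -> FULL (clear)
  row 5: 0 empty cells -> FULL (clear)
Total rows cleared: 3

Answer: 3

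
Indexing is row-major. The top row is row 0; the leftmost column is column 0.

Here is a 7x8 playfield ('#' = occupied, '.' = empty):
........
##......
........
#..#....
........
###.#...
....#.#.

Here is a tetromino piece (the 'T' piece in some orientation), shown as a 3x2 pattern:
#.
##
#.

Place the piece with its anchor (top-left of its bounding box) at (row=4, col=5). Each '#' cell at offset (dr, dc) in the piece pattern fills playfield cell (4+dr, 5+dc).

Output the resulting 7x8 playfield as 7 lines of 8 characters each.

Answer: ........
##......
........
#..#....
.....#..
###.###.
....###.

Derivation:
Fill (4+0,5+0) = (4,5)
Fill (4+1,5+0) = (5,5)
Fill (4+1,5+1) = (5,6)
Fill (4+2,5+0) = (6,5)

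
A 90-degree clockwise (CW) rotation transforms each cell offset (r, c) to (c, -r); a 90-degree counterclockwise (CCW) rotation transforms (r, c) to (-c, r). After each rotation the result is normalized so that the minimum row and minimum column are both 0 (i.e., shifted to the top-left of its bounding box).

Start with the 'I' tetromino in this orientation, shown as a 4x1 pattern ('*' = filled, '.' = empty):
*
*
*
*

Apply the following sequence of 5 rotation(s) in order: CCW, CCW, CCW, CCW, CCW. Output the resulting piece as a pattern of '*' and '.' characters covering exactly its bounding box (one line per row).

Start:
*
*
*
*
After rotation 1 (CCW):
****
After rotation 2 (CCW):
*
*
*
*
After rotation 3 (CCW):
****
After rotation 4 (CCW):
*
*
*
*
After rotation 5 (CCW):
****

Answer: ****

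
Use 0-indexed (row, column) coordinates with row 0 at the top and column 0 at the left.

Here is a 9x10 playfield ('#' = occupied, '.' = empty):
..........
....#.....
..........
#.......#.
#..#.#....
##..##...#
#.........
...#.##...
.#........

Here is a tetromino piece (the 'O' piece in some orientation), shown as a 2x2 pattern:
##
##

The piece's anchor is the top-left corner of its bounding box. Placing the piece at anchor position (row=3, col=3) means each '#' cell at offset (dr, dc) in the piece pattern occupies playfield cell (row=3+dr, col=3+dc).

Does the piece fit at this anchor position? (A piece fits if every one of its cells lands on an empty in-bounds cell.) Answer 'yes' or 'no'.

Check each piece cell at anchor (3, 3):
  offset (0,0) -> (3,3): empty -> OK
  offset (0,1) -> (3,4): empty -> OK
  offset (1,0) -> (4,3): occupied ('#') -> FAIL
  offset (1,1) -> (4,4): empty -> OK
All cells valid: no

Answer: no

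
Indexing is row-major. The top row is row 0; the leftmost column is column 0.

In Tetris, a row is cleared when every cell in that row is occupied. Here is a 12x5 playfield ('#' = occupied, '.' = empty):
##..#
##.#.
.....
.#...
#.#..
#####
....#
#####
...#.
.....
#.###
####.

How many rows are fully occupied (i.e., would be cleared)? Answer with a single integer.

Answer: 2

Derivation:
Check each row:
  row 0: 2 empty cells -> not full
  row 1: 2 empty cells -> not full
  row 2: 5 empty cells -> not full
  row 3: 4 empty cells -> not full
  row 4: 3 empty cells -> not full
  row 5: 0 empty cells -> FULL (clear)
  row 6: 4 empty cells -> not full
  row 7: 0 empty cells -> FULL (clear)
  row 8: 4 empty cells -> not full
  row 9: 5 empty cells -> not full
  row 10: 1 empty cell -> not full
  row 11: 1 empty cell -> not full
Total rows cleared: 2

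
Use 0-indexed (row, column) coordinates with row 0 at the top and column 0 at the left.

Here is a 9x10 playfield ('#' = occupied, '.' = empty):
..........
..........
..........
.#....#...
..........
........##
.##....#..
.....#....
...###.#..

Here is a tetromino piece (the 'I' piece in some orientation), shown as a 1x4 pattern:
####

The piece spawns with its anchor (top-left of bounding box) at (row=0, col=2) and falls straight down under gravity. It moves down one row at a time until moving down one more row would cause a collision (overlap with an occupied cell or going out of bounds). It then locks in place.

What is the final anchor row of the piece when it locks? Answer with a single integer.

Answer: 5

Derivation:
Spawn at (row=0, col=2). Try each row:
  row 0: fits
  row 1: fits
  row 2: fits
  row 3: fits
  row 4: fits
  row 5: fits
  row 6: blocked -> lock at row 5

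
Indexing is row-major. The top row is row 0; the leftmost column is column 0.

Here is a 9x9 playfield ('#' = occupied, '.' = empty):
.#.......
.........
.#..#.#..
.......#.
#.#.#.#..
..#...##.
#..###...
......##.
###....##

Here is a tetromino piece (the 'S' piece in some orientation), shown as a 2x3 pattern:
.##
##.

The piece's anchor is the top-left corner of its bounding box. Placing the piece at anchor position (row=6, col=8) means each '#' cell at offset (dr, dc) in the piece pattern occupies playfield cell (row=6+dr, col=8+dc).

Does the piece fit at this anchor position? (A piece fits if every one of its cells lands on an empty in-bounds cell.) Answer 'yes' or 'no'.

Check each piece cell at anchor (6, 8):
  offset (0,1) -> (6,9): out of bounds -> FAIL
  offset (0,2) -> (6,10): out of bounds -> FAIL
  offset (1,0) -> (7,8): empty -> OK
  offset (1,1) -> (7,9): out of bounds -> FAIL
All cells valid: no

Answer: no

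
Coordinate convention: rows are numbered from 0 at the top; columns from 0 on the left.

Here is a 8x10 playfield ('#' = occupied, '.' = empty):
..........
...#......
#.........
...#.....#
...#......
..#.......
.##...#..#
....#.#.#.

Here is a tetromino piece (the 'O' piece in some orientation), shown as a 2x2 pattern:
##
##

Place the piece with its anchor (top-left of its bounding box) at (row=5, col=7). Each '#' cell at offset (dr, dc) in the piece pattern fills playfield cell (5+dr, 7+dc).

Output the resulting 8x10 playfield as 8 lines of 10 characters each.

Fill (5+0,7+0) = (5,7)
Fill (5+0,7+1) = (5,8)
Fill (5+1,7+0) = (6,7)
Fill (5+1,7+1) = (6,8)

Answer: ..........
...#......
#.........
...#.....#
...#......
..#....##.
.##...####
....#.#.#.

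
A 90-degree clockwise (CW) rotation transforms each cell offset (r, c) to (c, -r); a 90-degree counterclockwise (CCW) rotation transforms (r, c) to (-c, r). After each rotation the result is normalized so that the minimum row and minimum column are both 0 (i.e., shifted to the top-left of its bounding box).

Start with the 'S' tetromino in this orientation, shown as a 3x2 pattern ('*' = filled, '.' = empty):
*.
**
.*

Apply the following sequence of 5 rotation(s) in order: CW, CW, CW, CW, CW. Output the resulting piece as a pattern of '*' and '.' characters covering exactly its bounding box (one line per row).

Answer: .**
**.

Derivation:
Start:
*.
**
.*
After rotation 1 (CW):
.**
**.
After rotation 2 (CW):
*.
**
.*
After rotation 3 (CW):
.**
**.
After rotation 4 (CW):
*.
**
.*
After rotation 5 (CW):
.**
**.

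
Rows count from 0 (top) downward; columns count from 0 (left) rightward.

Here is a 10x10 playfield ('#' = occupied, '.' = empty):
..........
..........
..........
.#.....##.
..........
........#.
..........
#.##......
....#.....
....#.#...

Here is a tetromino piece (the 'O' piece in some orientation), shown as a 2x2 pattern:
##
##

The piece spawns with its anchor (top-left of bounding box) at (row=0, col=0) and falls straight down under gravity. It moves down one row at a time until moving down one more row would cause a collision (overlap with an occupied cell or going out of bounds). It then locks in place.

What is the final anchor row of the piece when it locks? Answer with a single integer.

Answer: 1

Derivation:
Spawn at (row=0, col=0). Try each row:
  row 0: fits
  row 1: fits
  row 2: blocked -> lock at row 1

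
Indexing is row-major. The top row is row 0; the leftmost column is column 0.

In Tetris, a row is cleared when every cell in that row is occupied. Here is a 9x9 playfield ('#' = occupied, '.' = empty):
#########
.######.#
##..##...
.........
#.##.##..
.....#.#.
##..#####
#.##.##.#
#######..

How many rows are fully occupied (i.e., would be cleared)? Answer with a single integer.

Answer: 1

Derivation:
Check each row:
  row 0: 0 empty cells -> FULL (clear)
  row 1: 2 empty cells -> not full
  row 2: 5 empty cells -> not full
  row 3: 9 empty cells -> not full
  row 4: 4 empty cells -> not full
  row 5: 7 empty cells -> not full
  row 6: 2 empty cells -> not full
  row 7: 3 empty cells -> not full
  row 8: 2 empty cells -> not full
Total rows cleared: 1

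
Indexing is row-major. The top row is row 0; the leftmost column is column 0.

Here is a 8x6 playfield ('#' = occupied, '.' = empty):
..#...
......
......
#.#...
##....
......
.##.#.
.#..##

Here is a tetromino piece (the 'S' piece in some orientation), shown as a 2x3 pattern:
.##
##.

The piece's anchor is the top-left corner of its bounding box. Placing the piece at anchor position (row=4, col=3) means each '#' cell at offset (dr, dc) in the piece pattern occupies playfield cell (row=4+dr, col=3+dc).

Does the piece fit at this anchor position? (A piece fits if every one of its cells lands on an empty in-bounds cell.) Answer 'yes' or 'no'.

Check each piece cell at anchor (4, 3):
  offset (0,1) -> (4,4): empty -> OK
  offset (0,2) -> (4,5): empty -> OK
  offset (1,0) -> (5,3): empty -> OK
  offset (1,1) -> (5,4): empty -> OK
All cells valid: yes

Answer: yes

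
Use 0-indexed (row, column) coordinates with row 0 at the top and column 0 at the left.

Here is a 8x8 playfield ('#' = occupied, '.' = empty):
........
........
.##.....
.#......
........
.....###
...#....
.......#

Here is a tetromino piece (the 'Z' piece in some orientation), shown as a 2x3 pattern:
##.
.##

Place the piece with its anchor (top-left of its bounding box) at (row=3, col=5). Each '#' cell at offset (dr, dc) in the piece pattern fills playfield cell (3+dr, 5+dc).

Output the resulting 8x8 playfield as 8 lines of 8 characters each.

Fill (3+0,5+0) = (3,5)
Fill (3+0,5+1) = (3,6)
Fill (3+1,5+1) = (4,6)
Fill (3+1,5+2) = (4,7)

Answer: ........
........
.##.....
.#...##.
......##
.....###
...#....
.......#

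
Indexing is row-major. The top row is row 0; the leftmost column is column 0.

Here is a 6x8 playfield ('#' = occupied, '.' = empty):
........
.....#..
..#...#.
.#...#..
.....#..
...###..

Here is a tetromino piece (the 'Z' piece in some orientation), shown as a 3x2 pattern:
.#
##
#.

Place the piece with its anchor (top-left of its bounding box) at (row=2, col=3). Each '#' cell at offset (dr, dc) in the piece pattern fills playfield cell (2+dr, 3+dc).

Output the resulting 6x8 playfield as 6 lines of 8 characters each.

Answer: ........
.....#..
..#.#.#.
.#.###..
...#.#..
...###..

Derivation:
Fill (2+0,3+1) = (2,4)
Fill (2+1,3+0) = (3,3)
Fill (2+1,3+1) = (3,4)
Fill (2+2,3+0) = (4,3)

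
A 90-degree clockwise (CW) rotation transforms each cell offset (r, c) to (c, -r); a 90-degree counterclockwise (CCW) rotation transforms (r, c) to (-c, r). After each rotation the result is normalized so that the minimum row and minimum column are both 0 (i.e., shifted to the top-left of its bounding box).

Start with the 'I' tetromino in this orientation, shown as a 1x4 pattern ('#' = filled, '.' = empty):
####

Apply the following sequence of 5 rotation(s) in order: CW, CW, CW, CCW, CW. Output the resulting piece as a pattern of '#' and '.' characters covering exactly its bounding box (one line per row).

Start:
####
After rotation 1 (CW):
#
#
#
#
After rotation 2 (CW):
####
After rotation 3 (CW):
#
#
#
#
After rotation 4 (CCW):
####
After rotation 5 (CW):
#
#
#
#

Answer: #
#
#
#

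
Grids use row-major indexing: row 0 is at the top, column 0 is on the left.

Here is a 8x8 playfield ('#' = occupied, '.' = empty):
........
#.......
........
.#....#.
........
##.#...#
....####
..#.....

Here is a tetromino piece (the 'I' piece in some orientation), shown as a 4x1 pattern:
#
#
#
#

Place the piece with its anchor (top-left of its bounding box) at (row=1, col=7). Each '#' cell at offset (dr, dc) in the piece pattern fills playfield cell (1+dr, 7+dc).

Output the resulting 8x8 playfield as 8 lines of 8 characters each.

Fill (1+0,7+0) = (1,7)
Fill (1+1,7+0) = (2,7)
Fill (1+2,7+0) = (3,7)
Fill (1+3,7+0) = (4,7)

Answer: ........
#......#
.......#
.#....##
.......#
##.#...#
....####
..#.....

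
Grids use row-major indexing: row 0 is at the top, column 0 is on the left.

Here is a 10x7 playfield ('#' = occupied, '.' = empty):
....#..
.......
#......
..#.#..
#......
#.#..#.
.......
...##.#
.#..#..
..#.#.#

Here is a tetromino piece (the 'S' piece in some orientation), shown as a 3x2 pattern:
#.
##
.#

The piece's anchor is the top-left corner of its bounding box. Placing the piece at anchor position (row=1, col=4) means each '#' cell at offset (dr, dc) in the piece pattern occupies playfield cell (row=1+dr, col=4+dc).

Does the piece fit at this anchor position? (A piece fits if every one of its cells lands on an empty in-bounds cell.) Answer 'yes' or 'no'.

Answer: yes

Derivation:
Check each piece cell at anchor (1, 4):
  offset (0,0) -> (1,4): empty -> OK
  offset (1,0) -> (2,4): empty -> OK
  offset (1,1) -> (2,5): empty -> OK
  offset (2,1) -> (3,5): empty -> OK
All cells valid: yes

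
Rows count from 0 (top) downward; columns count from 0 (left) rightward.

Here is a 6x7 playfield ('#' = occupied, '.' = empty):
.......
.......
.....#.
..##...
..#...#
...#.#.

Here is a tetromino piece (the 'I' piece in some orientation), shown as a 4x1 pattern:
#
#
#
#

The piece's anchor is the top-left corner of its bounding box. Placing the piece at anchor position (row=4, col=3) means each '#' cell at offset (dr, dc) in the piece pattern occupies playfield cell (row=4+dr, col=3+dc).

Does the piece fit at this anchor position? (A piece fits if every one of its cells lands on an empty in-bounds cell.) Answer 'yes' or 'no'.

Answer: no

Derivation:
Check each piece cell at anchor (4, 3):
  offset (0,0) -> (4,3): empty -> OK
  offset (1,0) -> (5,3): occupied ('#') -> FAIL
  offset (2,0) -> (6,3): out of bounds -> FAIL
  offset (3,0) -> (7,3): out of bounds -> FAIL
All cells valid: no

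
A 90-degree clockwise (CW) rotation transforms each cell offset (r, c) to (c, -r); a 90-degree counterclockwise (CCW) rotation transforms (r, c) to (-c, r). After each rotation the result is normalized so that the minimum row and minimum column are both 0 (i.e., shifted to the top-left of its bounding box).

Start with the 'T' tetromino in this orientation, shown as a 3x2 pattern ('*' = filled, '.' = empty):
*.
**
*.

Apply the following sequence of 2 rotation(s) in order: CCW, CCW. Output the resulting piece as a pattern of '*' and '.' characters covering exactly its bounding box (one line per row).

Start:
*.
**
*.
After rotation 1 (CCW):
.*.
***
After rotation 2 (CCW):
.*
**
.*

Answer: .*
**
.*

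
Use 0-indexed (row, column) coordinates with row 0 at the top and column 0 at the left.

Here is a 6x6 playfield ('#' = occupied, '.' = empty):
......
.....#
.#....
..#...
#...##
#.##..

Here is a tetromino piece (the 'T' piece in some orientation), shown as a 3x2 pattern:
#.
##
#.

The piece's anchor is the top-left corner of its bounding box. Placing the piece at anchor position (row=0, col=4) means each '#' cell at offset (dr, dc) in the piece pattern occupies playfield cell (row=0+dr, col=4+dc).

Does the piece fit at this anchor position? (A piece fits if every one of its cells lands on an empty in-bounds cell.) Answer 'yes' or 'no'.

Check each piece cell at anchor (0, 4):
  offset (0,0) -> (0,4): empty -> OK
  offset (1,0) -> (1,4): empty -> OK
  offset (1,1) -> (1,5): occupied ('#') -> FAIL
  offset (2,0) -> (2,4): empty -> OK
All cells valid: no

Answer: no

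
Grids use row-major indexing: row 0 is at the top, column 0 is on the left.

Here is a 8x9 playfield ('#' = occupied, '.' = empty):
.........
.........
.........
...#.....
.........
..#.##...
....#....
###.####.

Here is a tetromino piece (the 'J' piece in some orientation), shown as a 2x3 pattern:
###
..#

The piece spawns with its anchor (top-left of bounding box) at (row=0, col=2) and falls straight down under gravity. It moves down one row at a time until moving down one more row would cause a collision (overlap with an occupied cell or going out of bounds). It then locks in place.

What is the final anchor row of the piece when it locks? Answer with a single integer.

Spawn at (row=0, col=2). Try each row:
  row 0: fits
  row 1: fits
  row 2: fits
  row 3: blocked -> lock at row 2

Answer: 2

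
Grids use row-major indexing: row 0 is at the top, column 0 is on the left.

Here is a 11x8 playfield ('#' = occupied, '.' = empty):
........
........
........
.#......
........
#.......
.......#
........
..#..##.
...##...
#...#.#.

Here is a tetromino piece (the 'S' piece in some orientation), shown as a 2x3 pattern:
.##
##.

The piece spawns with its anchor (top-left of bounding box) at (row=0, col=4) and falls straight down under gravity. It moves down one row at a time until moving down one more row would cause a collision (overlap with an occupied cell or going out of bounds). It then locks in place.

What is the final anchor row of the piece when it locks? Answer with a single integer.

Spawn at (row=0, col=4). Try each row:
  row 0: fits
  row 1: fits
  row 2: fits
  row 3: fits
  row 4: fits
  row 5: fits
  row 6: fits
  row 7: blocked -> lock at row 6

Answer: 6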